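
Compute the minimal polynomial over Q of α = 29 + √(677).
m_α(x) = x^2 - 58x + 164

From α - 29 = √(677), squaring gives (α - 29)^2 = 677, i.e. α^2 - 58α + 841 = 677, so α^2 - 58α + 164 = 0. The discriminant of x^2 - 58x + 164 is (-58)^2 - 4·(164) = 3364 - 656 = 2708, and 4·(677) is not a perfect square in Q since 677 is squarefree and ≠ 1. Hence x^2 - 58x + 164 is irreducible over Q and is the minimal polynomial of α.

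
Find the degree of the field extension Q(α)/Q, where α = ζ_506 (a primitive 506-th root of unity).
[Q(α):Q] = 220

The minimal polynomial of ζ_506 over Q is the 506-th cyclotomic polynomial Φ_506(x), which is irreducible over Q and has degree φ(506) = 220. Hence [Q(α):Q] = φ(506) = 220.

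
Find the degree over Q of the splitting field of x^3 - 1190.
[K : Q] = 6

The roots of x^3 - 1190 are ∛1190, ω∛1190, ω^2∛1190 where ω = e^(2πi/3) is a primitive cube root of unity, so K = Q(∛1190, ω). Now [Q(∛1190):Q] = 3 (since 1190 is not a perfect cube, x^3 - 1190 is irreducible) and [Q(ω):Q] = 2. Both 2 and 3 divide [K:Q], and [K:Q] ≤ 3·2 = 6, so [K:Q] = 6. (Equivalently: Q(∛1190) ⊂ R but ω ∉ R, so [K : Q(∛1190)] = 2.)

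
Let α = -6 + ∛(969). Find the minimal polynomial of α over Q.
m_α(x) = x^3 + 18x^2 + 108x - 753

Set β = α + 6 = ∛(969), so β^3 = 969. Then (α + 6)^3 - 969 = 0, i.e. α is a root of g(x) = (x + 6)^3 - 969 = x^3 + 18x^2 + 108x - 753. Since g(x) = h(x + 6) where h(x) = x^3 - 969, and h is irreducible over Q (because 969 is not a perfect cube, so h has no rational root, and a monic cubic with no rational root is irreducible), g is also irreducible (irreducibility is preserved under the substitution x → x + 6). Hence m_α(x) = x^3 + 18x^2 + 108x - 753.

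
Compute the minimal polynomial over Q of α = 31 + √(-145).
m_α(x) = x^2 - 62x + 1106

From α - 31 = √(-145), squaring gives (α - 31)^2 = -145, i.e. α^2 - 62α + 961 = -145, so α^2 - 62α + 1106 = 0. The discriminant of x^2 - 62x + 1106 is (-62)^2 - 4·(1106) = 3844 - 4424 = -580, and 4·(-145) is not a perfect square in Q since -145 is squarefree and ≠ 1. Hence x^2 - 62x + 1106 is irreducible over Q and is the minimal polynomial of α.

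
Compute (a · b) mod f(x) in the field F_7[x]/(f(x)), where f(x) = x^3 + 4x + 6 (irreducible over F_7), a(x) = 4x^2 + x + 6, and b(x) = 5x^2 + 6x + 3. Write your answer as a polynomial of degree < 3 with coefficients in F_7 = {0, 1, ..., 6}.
a · b ≡ 3x^2 + 6x + 5 (mod f(x))

Multiply in F_7[x]: a(x)·b(x) = (4x^2 + x + 6)·(5x^2 + 6x + 3) = 6x^4 + x^3 + 6x^2 + 4x + 4. This has degree ≥ 3, so divide by f(x) over F_7: 6x^4 + x^3 + 6x^2 + 4x + 4 = (6x + 1)·(x^3 + 4x + 6) + (3x^2 + 6x + 5). Hence a·b ≡ 3x^2 + 6x + 5 (mod f). (F_7[x]/(f) is a field with 7^3 = 343 elements since f is irreducible of degree 3.)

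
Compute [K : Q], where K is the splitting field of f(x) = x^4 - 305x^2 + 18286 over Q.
[K : Q] = 4

Solving the quadratic in x^2: x^2 = (305 ± √(305^2 - 4·18286))/2 = (305 ± √19881)/2 = (305 ± 141)/2, giving x^2 = 82 or x^2 = 223. So f(x) = (x^2 - 82)(x^2 - 223) and the roots of f are ±√82, ±√223. Hence the splitting field is K = Q(√82, √223). Since 82 and 223 are distinct squarefree integers > 1, their product 18286 is not a perfect square, so √223 ∉ Q(√82). By the tower law [K:Q] = [Q(√82,√223):Q(√82)] · [Q(√82):Q] = 2 · 2 = 4.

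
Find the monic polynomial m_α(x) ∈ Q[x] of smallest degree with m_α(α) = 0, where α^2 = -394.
m_α(x) = x^2 + 394

α satisfies α^2 + 394 = 0, so x^2 + 394 annihilates α. Since d = -394 is squarefree and ≠ 1, it is not a perfect square in Q, so x^2 + 394 has no rational root and is therefore irreducible over Q (a degree-2 polynomial over a field is irreducible iff it has no root). Hence m_α(x) = x^2 + 394.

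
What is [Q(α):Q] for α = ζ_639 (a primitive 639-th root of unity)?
[Q(α):Q] = 420

The minimal polynomial of ζ_639 over Q is the 639-th cyclotomic polynomial Φ_639(x), which is irreducible over Q and has degree φ(639) = 420. Hence [Q(α):Q] = φ(639) = 420.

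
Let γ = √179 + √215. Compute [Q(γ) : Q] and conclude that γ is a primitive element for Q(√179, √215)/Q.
[Q(γ) : Q] = 4 (equivalently, Q(γ) = Q(√179, √215))

Obviously Q(γ) ⊆ Q(√179, √215), and [Q(√179, √215):Q] = 4 (since 179, 215 are distinct squarefree integers > 1 with 38485 not a perfect square). To show equality we compute the minimal polynomial of γ. From γ = √179 + √215: γ^2 = 179 + 2√(38485) + 215 = 394 + 2√(38485), so γ^2 - 394 = 2√(38485); squaring, (γ^2 - 394)^2 = 4·38485, i.e. γ^4 - 788γ^2 + 155236 - 153940 = 0, i.e. γ^4 - 788γ^2 + 1296 = 0. So γ is a root of x^4 - 788x^2 + 1296. This polynomial is irreducible over Q: it has no rational root (each ±√179 ± √215 is irrational), and any factorization into two quadratics over Q would force √(38485) ∈ Q (pairing opposite roots) or √179, √215 ∈ Q (other pairings), all impossible. Hence [Q(γ):Q] = 4 = [Q(√179, √215):Q], so Q(γ) = Q(√179, √215).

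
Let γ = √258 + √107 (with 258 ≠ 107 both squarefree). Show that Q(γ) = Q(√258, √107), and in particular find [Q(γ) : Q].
[Q(γ) : Q] = 4 (equivalently, Q(γ) = Q(√258, √107))

Obviously Q(γ) ⊆ Q(√258, √107), and [Q(√258, √107):Q] = 4 (since 258, 107 are distinct squarefree integers > 1 with 27606 not a perfect square). To show equality we compute the minimal polynomial of γ. From γ = √258 + √107: γ^2 = 258 + 2√(27606) + 107 = 365 + 2√(27606), so γ^2 - 365 = 2√(27606); squaring, (γ^2 - 365)^2 = 4·27606, i.e. γ^4 - 730γ^2 + 133225 - 110424 = 0, i.e. γ^4 - 730γ^2 + 22801 = 0. So γ is a root of x^4 - 730x^2 + 22801. This polynomial is irreducible over Q: it has no rational root (each ±√258 ± √107 is irrational), and any factorization into two quadratics over Q would force √(27606) ∈ Q (pairing opposite roots) or √258, √107 ∈ Q (other pairings), all impossible. Hence [Q(γ):Q] = 4 = [Q(√258, √107):Q], so Q(γ) = Q(√258, √107).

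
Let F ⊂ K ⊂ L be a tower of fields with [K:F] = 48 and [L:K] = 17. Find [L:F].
[L:F] = 816

The tower law says that for any tower of field extensions F ⊂ K ⊂ L with finite degrees, [L:F] = [L:K] · [K:F]. Here this gives [L:F] = 17 · 48 = 816.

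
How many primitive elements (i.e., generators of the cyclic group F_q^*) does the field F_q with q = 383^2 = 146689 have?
There are φ(146688) = 48640 primitive elements

F_q^* is cyclic of order q - 1 = 146688. A cyclic group of order m has exactly φ(m) generators. Here m = 146688 = 2^8 · 3 · 191, so the number of primitive elements is φ(146688) = 48640.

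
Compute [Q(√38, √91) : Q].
[Q(√38, √91) : Q] = 4

[Q(√38):Q] = 2 (min poly x^2 - 38, irreducible since 38 is squarefree > 1). For the top step, suppose √91 ∈ Q(√38), say √91 = c + d√38 with c, d ∈ Q. Squaring: 91 = c^2 + 38d^2 + 2cd√38. Since √38 ∉ Q this forces 2cd = 0. If d = 0 then √91 = c ∈ Q, contradicting 91 squarefree > 1. If c = 0 then 91 = 38d^2, so 38·91 = (38d)^2 is a perfect square in Q — but 38·91 = 3458 is not a perfect square (since 38 and 91 are distinct squarefree integers). Contradiction. Hence √91 ∉ Q(√38), so x^2 - 91 stays irreducible over Q(√38) and [Q(√38, √91) : Q(√38)] = 2. By the tower law, [Q(√38, √91) : Q] = 2 · 2 = 4.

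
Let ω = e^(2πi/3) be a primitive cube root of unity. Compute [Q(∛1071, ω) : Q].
[Q(∛1071, ω) : Q] = 6

[Q(∛1071):Q] = 3 (min poly x^3 - 1071, irreducible since 1071 is not a perfect cube). [Q(ω):Q] = 2 (min poly x^2 + x + 1). Since Q(∛1071) ⊂ R and ω ∉ R, we have ω ∉ Q(∛1071), so x^2 + x + 1 remains irreducible over Q(∛1071) and [Q(∛1071, ω) : Q(∛1071)] = 2. By the tower law, [Q(∛1071, ω) : Q] = 3 · 2 = 6. (In fact Q(∛1071, ω) is the splitting field of x^3 - 1071 over Q.)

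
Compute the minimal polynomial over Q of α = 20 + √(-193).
m_α(x) = x^2 - 40x + 593

From α - 20 = √(-193), squaring gives (α - 20)^2 = -193, i.e. α^2 - 40α + 400 = -193, so α^2 - 40α + 593 = 0. The discriminant of x^2 - 40x + 593 is (-40)^2 - 4·(593) = 1600 - 2372 = -772, and 4·(-193) is not a perfect square in Q since -193 is squarefree and ≠ 1. Hence x^2 - 40x + 593 is irreducible over Q and is the minimal polynomial of α.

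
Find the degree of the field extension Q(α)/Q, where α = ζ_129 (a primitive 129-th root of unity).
[Q(α):Q] = 84

The minimal polynomial of ζ_129 over Q is the 129-th cyclotomic polynomial Φ_129(x), which is irreducible over Q and has degree φ(129) = 84. Hence [Q(α):Q] = φ(129) = 84.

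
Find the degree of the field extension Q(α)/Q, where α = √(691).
[Q(α):Q] = 2

[Q(α):Q] equals the degree of the minimal polynomial of α. Here α^2 = 691 and x^2 - 691 is irreducible (d = 691 is squarefree, ≠ 1, hence not a square), so deg(m_α) = 2. Thus [Q(α):Q] = 2.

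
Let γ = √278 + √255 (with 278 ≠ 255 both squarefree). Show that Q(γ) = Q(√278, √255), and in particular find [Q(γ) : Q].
[Q(γ) : Q] = 4 (equivalently, Q(γ) = Q(√278, √255))

Obviously Q(γ) ⊆ Q(√278, √255), and [Q(√278, √255):Q] = 4 (since 278, 255 are distinct squarefree integers > 1 with 70890 not a perfect square). To show equality we compute the minimal polynomial of γ. From γ = √278 + √255: γ^2 = 278 + 2√(70890) + 255 = 533 + 2√(70890), so γ^2 - 533 = 2√(70890); squaring, (γ^2 - 533)^2 = 4·70890, i.e. γ^4 - 1066γ^2 + 284089 - 283560 = 0, i.e. γ^4 - 1066γ^2 + 529 = 0. So γ is a root of x^4 - 1066x^2 + 529. This polynomial is irreducible over Q: it has no rational root (each ±√278 ± √255 is irrational), and any factorization into two quadratics over Q would force √(70890) ∈ Q (pairing opposite roots) or √278, √255 ∈ Q (other pairings), all impossible. Hence [Q(γ):Q] = 4 = [Q(√278, √255):Q], so Q(γ) = Q(√278, √255).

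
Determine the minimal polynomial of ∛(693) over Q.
m_α(x) = x^3 - 693

α satisfies α^3 = 693, so x^3 - 693 annihilates α. By the rational root test, a rational root p/q (in lowest terms) of x^3 - 693 would satisfy p^3 = 693 q^3, forcing q = 1 and p^3 = 693; but 693 is not a perfect cube, contradiction. A monic cubic over Q with no rational root is irreducible (any nontrivial factorization would include a linear factor). Hence x^3 - 693 is the minimal polynomial of α, and in particular [Q(α):Q] = 3.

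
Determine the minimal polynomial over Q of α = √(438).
m_α(x) = x^2 - 438

α satisfies α^2 - 438 = 0, so x^2 - 438 annihilates α. Since d = 438 is squarefree and ≠ 1, it is not a perfect square in Q, so x^2 - 438 has no rational root and is therefore irreducible over Q (a degree-2 polynomial over a field is irreducible iff it has no root). Hence m_α(x) = x^2 - 438.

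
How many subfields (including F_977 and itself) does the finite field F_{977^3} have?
F_{977^3} has 2 subfields

The subfields of F_{p^n} are exactly the fields F_{p^d} for d | n (each is the fixed field of the unique index-d subgroup of Gal(F_{p^n}/F_p) ≅ Z/nZ). The divisors of n = 3 are {1, 3}, giving 2 subfields: F_{977^1}, F_{977^3}.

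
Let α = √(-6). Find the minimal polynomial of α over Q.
m_α(x) = x^2 + 6

α satisfies α^2 + 6 = 0, so x^2 + 6 annihilates α. Since d = -6 is squarefree and ≠ 1, it is not a perfect square in Q, so x^2 + 6 has no rational root and is therefore irreducible over Q (a degree-2 polynomial over a field is irreducible iff it has no root). Hence m_α(x) = x^2 + 6.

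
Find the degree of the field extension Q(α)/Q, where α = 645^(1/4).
[Q(α):Q] = 4

α is a root of x^4 - 645. By Eisenstein's criterion at the prime p = 3 (which divides the constant term 645 but p^2 = 9 does not, since 645 is squarefree), x^4 - 645 is irreducible over Q. Hence [Q(α):Q] = 4.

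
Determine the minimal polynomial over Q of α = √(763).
m_α(x) = x^2 - 763

α satisfies α^2 - 763 = 0, so x^2 - 763 annihilates α. Since d = 763 is squarefree and ≠ 1, it is not a perfect square in Q, so x^2 - 763 has no rational root and is therefore irreducible over Q (a degree-2 polynomial over a field is irreducible iff it has no root). Hence m_α(x) = x^2 - 763.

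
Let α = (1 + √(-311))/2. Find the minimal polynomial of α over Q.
m_α(x) = x^2 - x + 78

From 2α - 1 = √(-311), squaring gives (2α - 1)^2 = -311, i.e. 4α^2 - 4α + 1 = -311, so α^2 - α + (1 + 311)/4 = 0. Since -311 ≡ 1 (mod 4), (1 + 311)/4 = 78 ∈ Z. The polynomial x^2 - x + 78 has discriminant 1 - 4·(78) = -311, which is not a perfect square in Q (d = -311 is squarefree and ≠ 1), so x^2 - x + 78 is irreducible over Q. It is the minimal polynomial of α.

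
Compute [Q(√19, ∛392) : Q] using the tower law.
[Q(√19, ∛392) : Q] = 6

Let L = Q(√19, ∛392). Since Q(√19) ⊂ L and [Q(√19):Q] = 2, the tower law gives 2 | [L:Q]. Likewise Q(∛392) ⊂ L with [Q(∛392):Q] = 3 (because 392 is not a perfect cube), so 3 | [L:Q]. As gcd(2,3) = 1, [L:Q] is divisible by 6. Conversely L is generated over Q by √19 and ∛392, so [L:Q] ≤ 2·3 = 6. Therefore [Q(√19, ∛392) : Q] = 6.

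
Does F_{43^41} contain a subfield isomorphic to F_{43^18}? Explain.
No: F_{43^18} is not a subfield of F_{43^41}

F_{p^m} embeds in F_{p^n} iff m | n. Here 18 ∤ 41 (since 41 = 2·18 + 5 with remainder 5 ≠ 0), so F_{43^18} is not a subfield of F_{43^41}. Equivalently: if it were, the tower law would give 18 = [F_{43^18}:F_43] dividing [F_{43^41}:F_43] = 41, contradiction.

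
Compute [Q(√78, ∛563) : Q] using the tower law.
[Q(√78, ∛563) : Q] = 6

Let L = Q(√78, ∛563). Since Q(√78) ⊂ L and [Q(√78):Q] = 2, the tower law gives 2 | [L:Q]. Likewise Q(∛563) ⊂ L with [Q(∛563):Q] = 3 (because 563 is not a perfect cube), so 3 | [L:Q]. As gcd(2,3) = 1, [L:Q] is divisible by 6. Conversely L is generated over Q by √78 and ∛563, so [L:Q] ≤ 2·3 = 6. Therefore [Q(√78, ∛563) : Q] = 6.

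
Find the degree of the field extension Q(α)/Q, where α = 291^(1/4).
[Q(α):Q] = 4

α is a root of x^4 - 291. By Eisenstein's criterion at the prime p = 3 (which divides the constant term 291 but p^2 = 9 does not, since 291 is squarefree), x^4 - 291 is irreducible over Q. Hence [Q(α):Q] = 4.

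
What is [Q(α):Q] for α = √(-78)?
[Q(α):Q] = 2

[Q(α):Q] equals the degree of the minimal polynomial of α. Here α^2 = -78 and x^2 + 78 is irreducible (d = -78 is squarefree, ≠ 1, hence not a square), so deg(m_α) = 2. Thus [Q(α):Q] = 2.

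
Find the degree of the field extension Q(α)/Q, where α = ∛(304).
[Q(α):Q] = 3

The minimal polynomial of α is x^3 - 304, irreducible over Q since 304 is not a perfect cube (so x^3 - 304 has no rational root). Hence [Q(α):Q] = deg(m_α) = 3.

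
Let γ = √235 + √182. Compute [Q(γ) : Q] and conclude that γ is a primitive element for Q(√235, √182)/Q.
[Q(γ) : Q] = 4 (equivalently, Q(γ) = Q(√235, √182))

Obviously Q(γ) ⊆ Q(√235, √182), and [Q(√235, √182):Q] = 4 (since 235, 182 are distinct squarefree integers > 1 with 42770 not a perfect square). To show equality we compute the minimal polynomial of γ. From γ = √235 + √182: γ^2 = 235 + 2√(42770) + 182 = 417 + 2√(42770), so γ^2 - 417 = 2√(42770); squaring, (γ^2 - 417)^2 = 4·42770, i.e. γ^4 - 834γ^2 + 173889 - 171080 = 0, i.e. γ^4 - 834γ^2 + 2809 = 0. So γ is a root of x^4 - 834x^2 + 2809. This polynomial is irreducible over Q: it has no rational root (each ±√235 ± √182 is irrational), and any factorization into two quadratics over Q would force √(42770) ∈ Q (pairing opposite roots) or √235, √182 ∈ Q (other pairings), all impossible. Hence [Q(γ):Q] = 4 = [Q(√235, √182):Q], so Q(γ) = Q(√235, √182).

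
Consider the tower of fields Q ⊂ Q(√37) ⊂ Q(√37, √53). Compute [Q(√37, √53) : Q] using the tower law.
[Q(√37, √53) : Q] = 4

[Q(√37):Q] = 2 (min poly x^2 - 37, irreducible since 37 is squarefree > 1). For the top step, suppose √53 ∈ Q(√37), say √53 = c + d√37 with c, d ∈ Q. Squaring: 53 = c^2 + 37d^2 + 2cd√37. Since √37 ∉ Q this forces 2cd = 0. If d = 0 then √53 = c ∈ Q, contradicting 53 squarefree > 1. If c = 0 then 53 = 37d^2, so 37·53 = (37d)^2 is a perfect square in Q — but 37·53 = 1961 is not a perfect square (since 37 and 53 are distinct squarefree integers). Contradiction. Hence √53 ∉ Q(√37), so x^2 - 53 stays irreducible over Q(√37) and [Q(√37, √53) : Q(√37)] = 2. By the tower law, [Q(√37, √53) : Q] = 2 · 2 = 4.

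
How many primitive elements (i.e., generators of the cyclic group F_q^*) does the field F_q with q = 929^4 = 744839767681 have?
There are φ(744839767680) = 185588121600 primitive elements

F_q^* is cyclic of order q - 1 = 744839767680. A cyclic group of order m has exactly φ(m) generators. Here m = 744839767680 = 2^7 · 3 · 5 · 29 · 31 · 431521, so the number of primitive elements is φ(744839767680) = 185588121600.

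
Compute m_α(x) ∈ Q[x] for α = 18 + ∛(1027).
m_α(x) = x^3 - 54x^2 + 972x - 6859

Set β = α - 18 = ∛(1027), so β^3 = 1027. Then (α - 18)^3 - 1027 = 0, i.e. α is a root of g(x) = (x - 18)^3 - 1027 = x^3 - 54x^2 + 972x - 6859. Since g(x) = h(x - 18) where h(x) = x^3 - 1027, and h is irreducible over Q (because 1027 is not a perfect cube, so h has no rational root, and a monic cubic with no rational root is irreducible), g is also irreducible (irreducibility is preserved under the substitution x → x - 18). Hence m_α(x) = x^3 - 54x^2 + 972x - 6859.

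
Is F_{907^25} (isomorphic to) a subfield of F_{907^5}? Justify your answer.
No: F_{907^25} is not a subfield of F_{907^5}

F_{p^m} embeds in F_{p^n} iff m | n. Here 25 ∤ 5 (since 5 = 0·25 + 5 with remainder 5 ≠ 0), so F_{907^25} is not a subfield of F_{907^5}. Equivalently: if it were, the tower law would give 25 = [F_{907^25}:F_907] dividing [F_{907^5}:F_907] = 5, contradiction.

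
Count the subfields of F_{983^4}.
F_{983^4} has 3 subfields

The subfields of F_{p^n} are exactly the fields F_{p^d} for d | n (each is the fixed field of the unique index-d subgroup of Gal(F_{p^n}/F_p) ≅ Z/nZ). The divisors of n = 4 are {1, 2, 4}, giving 3 subfields: F_{983^1}, F_{983^2}, F_{983^4}.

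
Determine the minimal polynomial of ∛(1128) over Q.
m_α(x) = x^3 - 1128

α satisfies α^3 = 1128, so x^3 - 1128 annihilates α. By the rational root test, a rational root p/q (in lowest terms) of x^3 - 1128 would satisfy p^3 = 1128 q^3, forcing q = 1 and p^3 = 1128; but 1128 is not a perfect cube, contradiction. A monic cubic over Q with no rational root is irreducible (any nontrivial factorization would include a linear factor). Hence x^3 - 1128 is the minimal polynomial of α, and in particular [Q(α):Q] = 3.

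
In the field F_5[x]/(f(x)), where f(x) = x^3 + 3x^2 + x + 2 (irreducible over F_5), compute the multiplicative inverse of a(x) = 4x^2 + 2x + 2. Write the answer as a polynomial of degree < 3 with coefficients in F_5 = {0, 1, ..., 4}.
a(x)^(-1) ≡ 4x^2 + x + 2 (mod f(x))

Since f is irreducible over F_5, F_5[x]/(f) is a field and a(x) ≠ 0 has an inverse. Apply the extended Euclidean algorithm to f(x) and a(x) in F_5[x]: f(x) = (4x)·a(x) + (3x + 2);  a(x) = (3x + 2)·(3x + 2) + (3). The last nonzero remainder is the constant 3 = gcd(f, a) in F_5. Back-substituting through the division chain expresses 3 = s(x)·a(x) + t(x)·f(x) with s(x) ≡ 2x^2 + 3x + 1 (mod f), so (2x^2 + 3x + 1)·a(x) ≡ 3 (mod f). Multiplying by 3^(-1) ≡ 2 in F_5 gives a(x)^(-1) ≡ 2·(2x^2 + 3x + 1) ≡ 4x^2 + x + 2 (mod f). Check: (4x^2 + 2x + 2)·(4x^2 + x + 2) = x^4 + 2x^3 + 3x^2 + x + 4 ≡ 1 (mod x^3 + 3x^2 + x + 2).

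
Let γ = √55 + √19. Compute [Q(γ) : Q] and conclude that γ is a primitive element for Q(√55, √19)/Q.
[Q(γ) : Q] = 4 (equivalently, Q(γ) = Q(√55, √19))

Obviously Q(γ) ⊆ Q(√55, √19), and [Q(√55, √19):Q] = 4 (since 55, 19 are distinct squarefree integers > 1 with 1045 not a perfect square). To show equality we compute the minimal polynomial of γ. From γ = √55 + √19: γ^2 = 55 + 2√(1045) + 19 = 74 + 2√(1045), so γ^2 - 74 = 2√(1045); squaring, (γ^2 - 74)^2 = 4·1045, i.e. γ^4 - 148γ^2 + 5476 - 4180 = 0, i.e. γ^4 - 148γ^2 + 1296 = 0. So γ is a root of x^4 - 148x^2 + 1296. This polynomial is irreducible over Q: it has no rational root (each ±√55 ± √19 is irrational), and any factorization into two quadratics over Q would force √(1045) ∈ Q (pairing opposite roots) or √55, √19 ∈ Q (other pairings), all impossible. Hence [Q(γ):Q] = 4 = [Q(√55, √19):Q], so Q(γ) = Q(√55, √19).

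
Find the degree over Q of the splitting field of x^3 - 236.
[K : Q] = 6

The roots of x^3 - 236 are ∛236, ω∛236, ω^2∛236 where ω = e^(2πi/3) is a primitive cube root of unity, so K = Q(∛236, ω). Now [Q(∛236):Q] = 3 (since 236 is not a perfect cube, x^3 - 236 is irreducible) and [Q(ω):Q] = 2. Both 2 and 3 divide [K:Q], and [K:Q] ≤ 3·2 = 6, so [K:Q] = 6. (Equivalently: Q(∛236) ⊂ R but ω ∉ R, so [K : Q(∛236)] = 2.)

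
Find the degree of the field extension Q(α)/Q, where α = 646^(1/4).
[Q(α):Q] = 4

α is a root of x^4 - 646. By Eisenstein's criterion at the prime p = 2 (which divides the constant term 646 but p^2 = 4 does not, since 646 is squarefree), x^4 - 646 is irreducible over Q. Hence [Q(α):Q] = 4.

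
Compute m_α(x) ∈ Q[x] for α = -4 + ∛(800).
m_α(x) = x^3 + 12x^2 + 48x - 736

Set β = α + 4 = ∛(800), so β^3 = 800. Then (α + 4)^3 - 800 = 0, i.e. α is a root of g(x) = (x + 4)^3 - 800 = x^3 + 12x^2 + 48x - 736. Since g(x) = h(x + 4) where h(x) = x^3 - 800, and h is irreducible over Q (because 800 is not a perfect cube, so h has no rational root, and a monic cubic with no rational root is irreducible), g is also irreducible (irreducibility is preserved under the substitution x → x + 4). Hence m_α(x) = x^3 + 12x^2 + 48x - 736.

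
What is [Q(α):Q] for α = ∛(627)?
[Q(α):Q] = 3

The minimal polynomial of α is x^3 - 627, irreducible over Q since 627 is not a perfect cube (so x^3 - 627 has no rational root). Hence [Q(α):Q] = deg(m_α) = 3.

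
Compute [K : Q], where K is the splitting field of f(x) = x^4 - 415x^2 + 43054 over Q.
[K : Q] = 4

Solving the quadratic in x^2: x^2 = (415 ± √(415^2 - 4·43054))/2 = (415 ± √9)/2 = (415 ± 3)/2, giving x^2 = 209 or x^2 = 206. So f(x) = (x^2 - 209)(x^2 - 206) and the roots of f are ±√209, ±√206. Hence the splitting field is K = Q(√209, √206). Since 209 and 206 are distinct squarefree integers > 1, their product 43054 is not a perfect square, so √206 ∉ Q(√209). By the tower law [K:Q] = [Q(√209,√206):Q(√209)] · [Q(√209):Q] = 2 · 2 = 4.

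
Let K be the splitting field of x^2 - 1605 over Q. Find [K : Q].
[K : Q] = 2

f(x) = x^2 - 1605 factors as (x - √1605)(x + √1605). The splitting field is K = Q(√1605). Since 1605 is squarefree and > 1, it is not a perfect square, so x^2 - 1605 is irreducible over Q and [Q(√1605) : Q] = 2. Hence [K : Q] = 2.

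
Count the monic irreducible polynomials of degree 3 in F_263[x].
There are 6063728 monic irreducible polynomials of degree 3 over F_263

Each element of F_{263^3} that lies in no proper subfield is a root of exactly one monic irreducible of degree 3 over F_263, and each such polynomial has 3 distinct roots in F_{263^3}. By Möbius inversion the count is N_263(3) = (1/3) Σ_{d|3} μ(3/d) · 263^d = (1/3)(μ(3)·263^1 + μ(1)·263^3) = 18191184/3 = 6063728.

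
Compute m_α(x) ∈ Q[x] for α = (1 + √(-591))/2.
m_α(x) = x^2 - x + 148

From 2α - 1 = √(-591), squaring gives (2α - 1)^2 = -591, i.e. 4α^2 - 4α + 1 = -591, so α^2 - α + (1 + 591)/4 = 0. Since -591 ≡ 1 (mod 4), (1 + 591)/4 = 148 ∈ Z. The polynomial x^2 - x + 148 has discriminant 1 - 4·(148) = -591, which is not a perfect square in Q (d = -591 is squarefree and ≠ 1), so x^2 - x + 148 is irreducible over Q. It is the minimal polynomial of α.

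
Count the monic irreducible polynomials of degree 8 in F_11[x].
There are 26793030 monic irreducible polynomials of degree 8 over F_11

Each element of F_{11^8} that lies in no proper subfield is a root of exactly one monic irreducible of degree 8 over F_11, and each such polynomial has 8 distinct roots in F_{11^8}. By Möbius inversion the count is N_11(8) = (1/8) Σ_{d|8} μ(8/d) · 11^d = (1/8)(μ(8)·11^1 + μ(4)·11^2 + μ(2)·11^4 + μ(1)·11^8) = 214344240/8 = 26793030.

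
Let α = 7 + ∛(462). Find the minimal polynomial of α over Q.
m_α(x) = x^3 - 21x^2 + 147x - 805

Set β = α - 7 = ∛(462), so β^3 = 462. Then (α - 7)^3 - 462 = 0, i.e. α is a root of g(x) = (x - 7)^3 - 462 = x^3 - 21x^2 + 147x - 805. Since g(x) = h(x - 7) where h(x) = x^3 - 462, and h is irreducible over Q (because 462 is not a perfect cube, so h has no rational root, and a monic cubic with no rational root is irreducible), g is also irreducible (irreducibility is preserved under the substitution x → x - 7). Hence m_α(x) = x^3 - 21x^2 + 147x - 805.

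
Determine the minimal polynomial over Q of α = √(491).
m_α(x) = x^2 - 491

α satisfies α^2 - 491 = 0, so x^2 - 491 annihilates α. Since d = 491 is squarefree and ≠ 1, it is not a perfect square in Q, so x^2 - 491 has no rational root and is therefore irreducible over Q (a degree-2 polynomial over a field is irreducible iff it has no root). Hence m_α(x) = x^2 - 491.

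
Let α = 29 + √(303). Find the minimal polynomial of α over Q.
m_α(x) = x^2 - 58x + 538

From α - 29 = √(303), squaring gives (α - 29)^2 = 303, i.e. α^2 - 58α + 841 = 303, so α^2 - 58α + 538 = 0. The discriminant of x^2 - 58x + 538 is (-58)^2 - 4·(538) = 3364 - 2152 = 1212, and 4·(303) is not a perfect square in Q since 303 is squarefree and ≠ 1. Hence x^2 - 58x + 538 is irreducible over Q and is the minimal polynomial of α.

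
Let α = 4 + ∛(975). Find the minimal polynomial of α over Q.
m_α(x) = x^3 - 12x^2 + 48x - 1039

Set β = α - 4 = ∛(975), so β^3 = 975. Then (α - 4)^3 - 975 = 0, i.e. α is a root of g(x) = (x - 4)^3 - 975 = x^3 - 12x^2 + 48x - 1039. Since g(x) = h(x - 4) where h(x) = x^3 - 975, and h is irreducible over Q (because 975 is not a perfect cube, so h has no rational root, and a monic cubic with no rational root is irreducible), g is also irreducible (irreducibility is preserved under the substitution x → x - 4). Hence m_α(x) = x^3 - 12x^2 + 48x - 1039.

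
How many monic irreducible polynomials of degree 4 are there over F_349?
There are 3708840450 monic irreducible polynomials of degree 4 over F_349

Each element of F_{349^4} that lies in no proper subfield is a root of exactly one monic irreducible of degree 4 over F_349, and each such polynomial has 4 distinct roots in F_{349^4}. By Möbius inversion the count is N_349(4) = (1/4) Σ_{d|4} μ(4/d) · 349^d = (1/4)(μ(4)·349^1 + μ(2)·349^2 + μ(1)·349^4) = 14835361800/4 = 3708840450.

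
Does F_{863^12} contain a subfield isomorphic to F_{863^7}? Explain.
No: F_{863^7} is not a subfield of F_{863^12}

F_{p^m} embeds in F_{p^n} iff m | n. Here 7 ∤ 12 (since 12 = 1·7 + 5 with remainder 5 ≠ 0), so F_{863^7} is not a subfield of F_{863^12}. Equivalently: if it were, the tower law would give 7 = [F_{863^7}:F_863] dividing [F_{863^12}:F_863] = 12, contradiction.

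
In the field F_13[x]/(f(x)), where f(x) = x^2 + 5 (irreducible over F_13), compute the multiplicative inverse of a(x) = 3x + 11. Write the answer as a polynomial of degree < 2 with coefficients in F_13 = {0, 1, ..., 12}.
a(x)^(-1) ≡ x + 5 (mod f(x))

Since f is irreducible over F_13, F_13[x]/(f) is a field and a(x) ≠ 0 has an inverse. Apply the extended Euclidean algorithm to f(x) and a(x) in F_13[x]: f(x) = (9x + 6)·a(x) + (4). The last nonzero remainder is the constant 4 = gcd(f, a) in F_13. Back-substituting through the division chain expresses 4 = s(x)·a(x) + t(x)·f(x) with s(x) ≡ 4x + 7 (mod f), so (4x + 7)·a(x) ≡ 4 (mod f). Multiplying by 4^(-1) ≡ 10 in F_13 gives a(x)^(-1) ≡ 10·(4x + 7) ≡ x + 5 (mod f). Check: (3x + 11)·(x + 5) = 3x^2 + 3 ≡ 1 (mod x^2 + 5).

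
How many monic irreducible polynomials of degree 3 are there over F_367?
There are 16476832 monic irreducible polynomials of degree 3 over F_367

Each element of F_{367^3} that lies in no proper subfield is a root of exactly one monic irreducible of degree 3 over F_367, and each such polynomial has 3 distinct roots in F_{367^3}. By Möbius inversion the count is N_367(3) = (1/3) Σ_{d|3} μ(3/d) · 367^d = (1/3)(μ(3)·367^1 + μ(1)·367^3) = 49430496/3 = 16476832.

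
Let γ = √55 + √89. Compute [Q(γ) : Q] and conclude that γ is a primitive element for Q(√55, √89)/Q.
[Q(γ) : Q] = 4 (equivalently, Q(γ) = Q(√55, √89))

Obviously Q(γ) ⊆ Q(√55, √89), and [Q(√55, √89):Q] = 4 (since 55, 89 are distinct squarefree integers > 1 with 4895 not a perfect square). To show equality we compute the minimal polynomial of γ. From γ = √55 + √89: γ^2 = 55 + 2√(4895) + 89 = 144 + 2√(4895), so γ^2 - 144 = 2√(4895); squaring, (γ^2 - 144)^2 = 4·4895, i.e. γ^4 - 288γ^2 + 20736 - 19580 = 0, i.e. γ^4 - 288γ^2 + 1156 = 0. So γ is a root of x^4 - 288x^2 + 1156. This polynomial is irreducible over Q: it has no rational root (each ±√55 ± √89 is irrational), and any factorization into two quadratics over Q would force √(4895) ∈ Q (pairing opposite roots) or √55, √89 ∈ Q (other pairings), all impossible. Hence [Q(γ):Q] = 4 = [Q(√55, √89):Q], so Q(γ) = Q(√55, √89).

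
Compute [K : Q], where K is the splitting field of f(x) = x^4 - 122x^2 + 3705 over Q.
[K : Q] = 4

Solving the quadratic in x^2: x^2 = (122 ± √(122^2 - 4·3705))/2 = (122 ± √64)/2 = (122 ± 8)/2, giving x^2 = 65 or x^2 = 57. So f(x) = (x^2 - 65)(x^2 - 57) and the roots of f are ±√65, ±√57. Hence the splitting field is K = Q(√65, √57). Since 65 and 57 are distinct squarefree integers > 1, their product 3705 is not a perfect square, so √57 ∉ Q(√65). By the tower law [K:Q] = [Q(√65,√57):Q(√65)] · [Q(√65):Q] = 2 · 2 = 4.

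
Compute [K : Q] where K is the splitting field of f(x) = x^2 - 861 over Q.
[K : Q] = 2

f(x) = x^2 - 861 factors as (x - √861)(x + √861). The splitting field is K = Q(√861). Since 861 is squarefree and > 1, it is not a perfect square, so x^2 - 861 is irreducible over Q and [Q(√861) : Q] = 2. Hence [K : Q] = 2.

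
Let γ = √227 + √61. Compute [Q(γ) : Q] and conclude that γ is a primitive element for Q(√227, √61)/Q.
[Q(γ) : Q] = 4 (equivalently, Q(γ) = Q(√227, √61))

Obviously Q(γ) ⊆ Q(√227, √61), and [Q(√227, √61):Q] = 4 (since 227, 61 are distinct squarefree integers > 1 with 13847 not a perfect square). To show equality we compute the minimal polynomial of γ. From γ = √227 + √61: γ^2 = 227 + 2√(13847) + 61 = 288 + 2√(13847), so γ^2 - 288 = 2√(13847); squaring, (γ^2 - 288)^2 = 4·13847, i.e. γ^4 - 576γ^2 + 82944 - 55388 = 0, i.e. γ^4 - 576γ^2 + 27556 = 0. So γ is a root of x^4 - 576x^2 + 27556. This polynomial is irreducible over Q: it has no rational root (each ±√227 ± √61 is irrational), and any factorization into two quadratics over Q would force √(13847) ∈ Q (pairing opposite roots) or √227, √61 ∈ Q (other pairings), all impossible. Hence [Q(γ):Q] = 4 = [Q(√227, √61):Q], so Q(γ) = Q(√227, √61).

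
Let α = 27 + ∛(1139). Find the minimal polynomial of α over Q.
m_α(x) = x^3 - 81x^2 + 2187x - 20822

Set β = α - 27 = ∛(1139), so β^3 = 1139. Then (α - 27)^3 - 1139 = 0, i.e. α is a root of g(x) = (x - 27)^3 - 1139 = x^3 - 81x^2 + 2187x - 20822. Since g(x) = h(x - 27) where h(x) = x^3 - 1139, and h is irreducible over Q (because 1139 is not a perfect cube, so h has no rational root, and a monic cubic with no rational root is irreducible), g is also irreducible (irreducibility is preserved under the substitution x → x - 27). Hence m_α(x) = x^3 - 81x^2 + 2187x - 20822.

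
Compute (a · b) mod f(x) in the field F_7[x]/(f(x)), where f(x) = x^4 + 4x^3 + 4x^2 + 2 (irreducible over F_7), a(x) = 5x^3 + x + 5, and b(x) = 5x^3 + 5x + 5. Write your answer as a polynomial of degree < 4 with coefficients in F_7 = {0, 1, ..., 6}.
a · b ≡ 5x^3 + 6x + 2 (mod f(x))

Multiply in F_7[x]: a(x)·b(x) = (5x^3 + x + 5)·(5x^3 + 5x + 5) = 4x^6 + 2x^4 + x^3 + 5x^2 + 2x + 4. This has degree ≥ 4, so divide by f(x) over F_7: 4x^6 + 2x^4 + x^3 + 5x^2 + 2x + 4 = (4x^2 + 5x + 1)·(x^4 + 4x^3 + 4x^2 + 2) + (5x^3 + 6x + 2). Hence a·b ≡ 5x^3 + 6x + 2 (mod f). (F_7[x]/(f) is a field with 7^4 = 2401 elements since f is irreducible of degree 4.)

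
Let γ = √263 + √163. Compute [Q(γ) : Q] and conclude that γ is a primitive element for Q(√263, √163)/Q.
[Q(γ) : Q] = 4 (equivalently, Q(γ) = Q(√263, √163))

Obviously Q(γ) ⊆ Q(√263, √163), and [Q(√263, √163):Q] = 4 (since 263, 163 are distinct squarefree integers > 1 with 42869 not a perfect square). To show equality we compute the minimal polynomial of γ. From γ = √263 + √163: γ^2 = 263 + 2√(42869) + 163 = 426 + 2√(42869), so γ^2 - 426 = 2√(42869); squaring, (γ^2 - 426)^2 = 4·42869, i.e. γ^4 - 852γ^2 + 181476 - 171476 = 0, i.e. γ^4 - 852γ^2 + 10000 = 0. So γ is a root of x^4 - 852x^2 + 10000. This polynomial is irreducible over Q: it has no rational root (each ±√263 ± √163 is irrational), and any factorization into two quadratics over Q would force √(42869) ∈ Q (pairing opposite roots) or √263, √163 ∈ Q (other pairings), all impossible. Hence [Q(γ):Q] = 4 = [Q(√263, √163):Q], so Q(γ) = Q(√263, √163).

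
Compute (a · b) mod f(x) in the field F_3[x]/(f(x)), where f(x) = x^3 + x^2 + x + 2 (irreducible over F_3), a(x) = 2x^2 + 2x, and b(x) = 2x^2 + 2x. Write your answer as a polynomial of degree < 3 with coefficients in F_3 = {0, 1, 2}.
a · b ≡ 2x^2 + 1 (mod f(x))

Multiply in F_3[x]: a(x)·b(x) = (2x^2 + 2x)·(2x^2 + 2x) = x^4 + 2x^3 + x^2. This has degree ≥ 3, so divide by f(x) over F_3: x^4 + 2x^3 + x^2 = (x + 1)·(x^3 + x^2 + x + 2) + (2x^2 + 1). Hence a·b ≡ 2x^2 + 1 (mod f). (F_3[x]/(f) is a field with 3^3 = 27 elements since f is irreducible of degree 3.)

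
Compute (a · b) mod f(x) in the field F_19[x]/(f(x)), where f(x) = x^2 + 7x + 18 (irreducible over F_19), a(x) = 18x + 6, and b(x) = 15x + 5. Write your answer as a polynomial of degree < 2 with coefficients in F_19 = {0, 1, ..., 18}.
a · b ≡ 15 (mod f(x))

Multiply in F_19[x]: a(x)·b(x) = (18x + 6)·(15x + 5) = 4x^2 + 9x + 11. This has degree ≥ 2, so divide by f(x) over F_19: 4x^2 + 9x + 11 = (4)·(x^2 + 7x + 18) + (15). Hence a·b ≡ 15 (mod f). (F_19[x]/(f) is a field with 19^2 = 361 elements since f is irreducible of degree 2.)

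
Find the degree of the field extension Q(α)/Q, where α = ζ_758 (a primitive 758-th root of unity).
[Q(α):Q] = 378

The minimal polynomial of ζ_758 over Q is the 758-th cyclotomic polynomial Φ_758(x), which is irreducible over Q and has degree φ(758) = 378. Hence [Q(α):Q] = φ(758) = 378.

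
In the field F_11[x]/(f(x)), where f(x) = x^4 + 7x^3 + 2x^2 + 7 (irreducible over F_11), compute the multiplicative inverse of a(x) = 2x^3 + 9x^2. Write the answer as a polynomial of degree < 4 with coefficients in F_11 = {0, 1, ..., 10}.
a(x)^(-1) ≡ 3x^3 + 2x^2 + 4x + 9 (mod f(x))

Since f is irreducible over F_11, F_11[x]/(f) is a field and a(x) ≠ 0 has an inverse. Apply the extended Euclidean algorithm to f(x) and a(x) in F_11[x]: f(x) = (6x + 4)·a(x) + (10x^2 + 7);  a(x) = (9x + 2)·(10x^2 + 7) + (3x + 8);  (10x^2 + 7) = (7x + 7)·(3x + 8) + (6). The last nonzero remainder is the constant 6 = gcd(f, a) in F_11. Back-substituting through the division chain expresses 6 = s(x)·a(x) + t(x)·f(x) with s(x) ≡ 7x^3 + x^2 + 2x + 10 (mod f), so (7x^3 + x^2 + 2x + 10)·a(x) ≡ 6 (mod f). Multiplying by 6^(-1) ≡ 2 in F_11 gives a(x)^(-1) ≡ 2·(7x^3 + x^2 + 2x + 10) ≡ 3x^3 + 2x^2 + 4x + 9 (mod f). Check: (2x^3 + 9x^2)·(3x^3 + 2x^2 + 4x + 9) = 6x^6 + 9x^5 + 4x^4 + 10x^3 + 4x^2 ≡ 1 (mod x^4 + 7x^3 + 2x^2 + 7).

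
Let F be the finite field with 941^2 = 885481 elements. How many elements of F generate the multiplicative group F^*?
There are φ(885480) = 229632 primitive elements

F_q^* is cyclic of order q - 1 = 885480. A cyclic group of order m has exactly φ(m) generators. Here m = 885480 = 2^3 · 3 · 5 · 47 · 157, so the number of primitive elements is φ(885480) = 229632.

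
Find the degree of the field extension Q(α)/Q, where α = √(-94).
[Q(α):Q] = 2

[Q(α):Q] equals the degree of the minimal polynomial of α. Here α^2 = -94 and x^2 + 94 is irreducible (d = -94 is squarefree, ≠ 1, hence not a square), so deg(m_α) = 2. Thus [Q(α):Q] = 2.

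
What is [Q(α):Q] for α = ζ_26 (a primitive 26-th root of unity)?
[Q(α):Q] = 12

The minimal polynomial of ζ_26 over Q is the 26-th cyclotomic polynomial Φ_26(x), which is irreducible over Q and has degree φ(26) = 12. Hence [Q(α):Q] = φ(26) = 12.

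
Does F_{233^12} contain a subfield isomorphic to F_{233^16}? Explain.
No: F_{233^16} is not a subfield of F_{233^12}

F_{p^m} embeds in F_{p^n} iff m | n. Here 16 ∤ 12 (since 12 = 0·16 + 12 with remainder 12 ≠ 0), so F_{233^16} is not a subfield of F_{233^12}. Equivalently: if it were, the tower law would give 16 = [F_{233^16}:F_233] dividing [F_{233^12}:F_233] = 12, contradiction.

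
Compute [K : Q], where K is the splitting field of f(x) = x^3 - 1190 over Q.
[K : Q] = 6

The roots of x^3 - 1190 are ∛1190, ω∛1190, ω^2∛1190 where ω = e^(2πi/3) is a primitive cube root of unity, so K = Q(∛1190, ω). Now [Q(∛1190):Q] = 3 (since 1190 is not a perfect cube, x^3 - 1190 is irreducible) and [Q(ω):Q] = 2. Both 2 and 3 divide [K:Q], and [K:Q] ≤ 3·2 = 6, so [K:Q] = 6. (Equivalently: Q(∛1190) ⊂ R but ω ∉ R, so [K : Q(∛1190)] = 2.)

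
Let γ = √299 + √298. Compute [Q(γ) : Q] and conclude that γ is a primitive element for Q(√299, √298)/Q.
[Q(γ) : Q] = 4 (equivalently, Q(γ) = Q(√299, √298))

Obviously Q(γ) ⊆ Q(√299, √298), and [Q(√299, √298):Q] = 4 (since 299, 298 are distinct squarefree integers > 1 with 89102 not a perfect square). To show equality we compute the minimal polynomial of γ. From γ = √299 + √298: γ^2 = 299 + 2√(89102) + 298 = 597 + 2√(89102), so γ^2 - 597 = 2√(89102); squaring, (γ^2 - 597)^2 = 4·89102, i.e. γ^4 - 1194γ^2 + 356409 - 356408 = 0, i.e. γ^4 - 1194γ^2 + 1 = 0. So γ is a root of x^4 - 1194x^2 + 1. This polynomial is irreducible over Q: it has no rational root (each ±√299 ± √298 is irrational), and any factorization into two quadratics over Q would force √(89102) ∈ Q (pairing opposite roots) or √299, √298 ∈ Q (other pairings), all impossible. Hence [Q(γ):Q] = 4 = [Q(√299, √298):Q], so Q(γ) = Q(√299, √298).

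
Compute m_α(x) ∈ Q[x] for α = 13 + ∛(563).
m_α(x) = x^3 - 39x^2 + 507x - 2760

Set β = α - 13 = ∛(563), so β^3 = 563. Then (α - 13)^3 - 563 = 0, i.e. α is a root of g(x) = (x - 13)^3 - 563 = x^3 - 39x^2 + 507x - 2760. Since g(x) = h(x - 13) where h(x) = x^3 - 563, and h is irreducible over Q (because 563 is not a perfect cube, so h has no rational root, and a monic cubic with no rational root is irreducible), g is also irreducible (irreducibility is preserved under the substitution x → x - 13). Hence m_α(x) = x^3 - 39x^2 + 507x - 2760.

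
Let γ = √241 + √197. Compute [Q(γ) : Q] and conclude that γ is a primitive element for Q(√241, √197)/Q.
[Q(γ) : Q] = 4 (equivalently, Q(γ) = Q(√241, √197))

Obviously Q(γ) ⊆ Q(√241, √197), and [Q(√241, √197):Q] = 4 (since 241, 197 are distinct squarefree integers > 1 with 47477 not a perfect square). To show equality we compute the minimal polynomial of γ. From γ = √241 + √197: γ^2 = 241 + 2√(47477) + 197 = 438 + 2√(47477), so γ^2 - 438 = 2√(47477); squaring, (γ^2 - 438)^2 = 4·47477, i.e. γ^4 - 876γ^2 + 191844 - 189908 = 0, i.e. γ^4 - 876γ^2 + 1936 = 0. So γ is a root of x^4 - 876x^2 + 1936. This polynomial is irreducible over Q: it has no rational root (each ±√241 ± √197 is irrational), and any factorization into two quadratics over Q would force √(47477) ∈ Q (pairing opposite roots) or √241, √197 ∈ Q (other pairings), all impossible. Hence [Q(γ):Q] = 4 = [Q(√241, √197):Q], so Q(γ) = Q(√241, √197).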